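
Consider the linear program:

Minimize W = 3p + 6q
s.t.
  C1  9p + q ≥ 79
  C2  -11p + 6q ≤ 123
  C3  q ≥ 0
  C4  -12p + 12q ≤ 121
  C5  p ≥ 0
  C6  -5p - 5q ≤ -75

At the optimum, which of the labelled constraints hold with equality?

C3 and C6

Feasible corners and W = 3p + 6q:
  (827/120, 679/40) → W = 4901/40
  (8, 7) → W = 66
  (15, 0) → W = 45
The feasible region is unbounded (it extends along (1, 1), (1, 0)), but W strictly increases along every unbounded feasible direction, so there is no improving ray and the minimum is attained at a vertex.

The minimum is at (15, 0). Substituting into each constraint, equality holds for C3 and C6; the remaining constraints have slack.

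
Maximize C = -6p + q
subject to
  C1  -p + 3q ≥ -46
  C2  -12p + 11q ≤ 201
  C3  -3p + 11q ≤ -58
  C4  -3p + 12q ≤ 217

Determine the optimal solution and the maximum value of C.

p = -1109/25, q = -753/25, maximum C = 5901/25

Vertices and C = -6p + q:
  (-1109/25, -753/25) → C = 5901/25
  (166, 40) → C = -956
  (-259/9, -433/33) → C = 1755/11

At the optimal vertex, -p + 3q = -46 and -12p + 11q = 201.
Solving simultaneously gives p = -1109/25, q = -753/25.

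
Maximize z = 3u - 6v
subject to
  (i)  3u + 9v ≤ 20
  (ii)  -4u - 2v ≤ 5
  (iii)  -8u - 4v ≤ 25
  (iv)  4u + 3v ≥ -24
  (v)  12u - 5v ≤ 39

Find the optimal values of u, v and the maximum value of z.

u = 53/44, v = -54/11, maximum z = 1455/44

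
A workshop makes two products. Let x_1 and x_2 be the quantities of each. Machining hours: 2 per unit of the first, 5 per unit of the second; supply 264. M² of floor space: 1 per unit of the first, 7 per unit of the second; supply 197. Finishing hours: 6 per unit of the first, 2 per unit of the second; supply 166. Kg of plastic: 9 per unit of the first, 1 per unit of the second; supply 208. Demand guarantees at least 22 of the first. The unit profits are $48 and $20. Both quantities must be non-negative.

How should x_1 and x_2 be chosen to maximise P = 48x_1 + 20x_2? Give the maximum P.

x_1 = 22, x_2 = 10, maximum P = 1256

Vertices and P = 48x_1 + 20x_2:
  (208/9, 0) → P = 3328/3
  (22, 0) → P = 1056
  (22, 10) → P = 1256

The binding constraints are 9x_1 + x_2 = 208 and x_1 = 22.
Solving simultaneously gives x_1 = 22, x_2 = 10.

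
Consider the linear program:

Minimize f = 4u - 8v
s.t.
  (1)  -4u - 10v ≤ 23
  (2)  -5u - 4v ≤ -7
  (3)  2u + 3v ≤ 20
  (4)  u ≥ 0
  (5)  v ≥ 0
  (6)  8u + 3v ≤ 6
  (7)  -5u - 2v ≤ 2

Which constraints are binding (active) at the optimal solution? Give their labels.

Vertices and f = 4u - 8v:
  (0, 7/4) → f = -14
  (3/17, 26/17) → f = -196/17
  (0, 2) → f = -16

The minimum is at (0, 2). Substituting into each constraint, equality holds for (4) and (6); the remaining constraints have slack.

(4) and (6)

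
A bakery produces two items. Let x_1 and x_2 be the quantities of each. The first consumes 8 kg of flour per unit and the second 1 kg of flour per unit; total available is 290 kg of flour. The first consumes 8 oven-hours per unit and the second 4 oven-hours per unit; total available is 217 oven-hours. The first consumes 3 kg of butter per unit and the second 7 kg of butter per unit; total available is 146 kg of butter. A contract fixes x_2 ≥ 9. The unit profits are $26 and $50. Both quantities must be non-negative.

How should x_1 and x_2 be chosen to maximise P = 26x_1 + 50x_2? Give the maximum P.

Corner points and P = 26x_1 + 50x_2:
  (0, 146/7) → P = 7300/7
  (0, 9) → P = 450
  (85/4, 47/4) → P = 1140
  (181/8, 9) → P = 4153/4

x_1 = 85/4, x_2 = 47/4, maximum P = 1140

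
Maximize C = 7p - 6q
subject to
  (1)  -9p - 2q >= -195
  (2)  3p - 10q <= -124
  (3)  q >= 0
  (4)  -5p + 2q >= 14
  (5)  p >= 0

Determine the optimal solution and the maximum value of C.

Extreme points and C = 7p - 6q:
  (181/14, 1101/28) → C = -1018/7
  (0, 195/2) → C = -585
  (27/11, 289/22) → C = -678/11
  (0, 62/5) → C = -372/5

p = 27/11, q = 289/22, maximum C = -678/11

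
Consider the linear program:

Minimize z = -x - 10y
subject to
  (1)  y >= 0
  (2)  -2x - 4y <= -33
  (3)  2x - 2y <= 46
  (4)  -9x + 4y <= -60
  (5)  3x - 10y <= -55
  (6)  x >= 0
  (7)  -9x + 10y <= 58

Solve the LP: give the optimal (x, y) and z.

Corner points and z = -x - 10y:
  (285/7, 124/7) → z = -1525/7
  (288, 265) → z = -2938
  (410/39, 225/26) → z = -3785/39
  (416/27, 59/3) → z = -5726/27

x = 288, y = 265, minimum z = -2938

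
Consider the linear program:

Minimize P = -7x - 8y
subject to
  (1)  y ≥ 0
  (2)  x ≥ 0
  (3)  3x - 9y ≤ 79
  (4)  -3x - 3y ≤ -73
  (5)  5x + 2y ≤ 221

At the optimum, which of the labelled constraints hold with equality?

(2) and (5)

Extreme points and P = -7x - 8y:
  (79/3, 0) → P = -553/3
  (73/3, 0) → P = -511/3
  (0, 73/3) → P = -584/3
  (0, 221/2) → P = -884
  (2147/51, 268/51) → P = -17173/51

The minimum is at (0, 221/2). Substituting into each constraint, equality holds for (2) and (5); the remaining constraints have slack.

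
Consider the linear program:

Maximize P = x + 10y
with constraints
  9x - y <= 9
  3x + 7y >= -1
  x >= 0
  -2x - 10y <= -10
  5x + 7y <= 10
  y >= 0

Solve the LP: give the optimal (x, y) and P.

Vertices and P = x + 10y:
  (0, 1) → P = 10
  (0, 10/7) → P = 100/7
  (5/6, 5/6) → P = 55/6

The optimum lies where x = 0 and 5x + 7y = 10.
Solving simultaneously gives x = 0, y = 10/7.

x = 0, y = 10/7, maximum P = 100/7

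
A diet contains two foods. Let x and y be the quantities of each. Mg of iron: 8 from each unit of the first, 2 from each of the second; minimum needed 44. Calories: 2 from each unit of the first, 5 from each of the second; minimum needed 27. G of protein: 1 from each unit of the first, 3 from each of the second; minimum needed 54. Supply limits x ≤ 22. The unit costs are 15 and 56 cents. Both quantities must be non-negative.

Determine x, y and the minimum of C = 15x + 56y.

x = 22, y = 32/3, minimum C = 2782/3

Corner points and C = 15x + 56y:
  (0, 22) → C = 1232
  (12/11, 194/11) → C = 1004
  (22, 32/3) → C = 2782/3
The feasible region is unbounded (it extends along (0, 1)), but C strictly increases along every unbounded feasible direction, so there is no improving ray and the minimum is attained at a vertex.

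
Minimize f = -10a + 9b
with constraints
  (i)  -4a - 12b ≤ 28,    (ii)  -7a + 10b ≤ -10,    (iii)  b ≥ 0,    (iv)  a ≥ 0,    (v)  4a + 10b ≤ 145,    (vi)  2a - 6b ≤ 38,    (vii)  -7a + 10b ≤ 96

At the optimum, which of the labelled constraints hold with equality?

Corner points and f = -10a + 9b:
  (10/7, 0) → f = -100/7
  (155/11, 195/22) → f = -1345/22
  (19, 0) → f = -190
  (625/22, 69/22) → f = -5629/22

The minimum is at (625/22, 69/22). Substituting into each constraint, equality holds for (v) and (vi); the remaining constraints have slack.

(v) and (vi)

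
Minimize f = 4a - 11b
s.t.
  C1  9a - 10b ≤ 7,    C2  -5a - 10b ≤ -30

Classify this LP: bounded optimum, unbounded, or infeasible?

From the feasible point (37/14, 47/28), moving in the direction (10, 9) keeps every constraint satisfied while f decreases without bound.

unbounded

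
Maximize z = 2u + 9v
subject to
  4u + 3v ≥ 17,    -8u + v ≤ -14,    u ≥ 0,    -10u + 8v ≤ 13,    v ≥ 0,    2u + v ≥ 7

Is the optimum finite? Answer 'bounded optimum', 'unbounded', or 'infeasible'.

From the feasible point (59/28, 20/7), moving in the direction (8, 10) keeps every constraint satisfied while z increases without bound.

unbounded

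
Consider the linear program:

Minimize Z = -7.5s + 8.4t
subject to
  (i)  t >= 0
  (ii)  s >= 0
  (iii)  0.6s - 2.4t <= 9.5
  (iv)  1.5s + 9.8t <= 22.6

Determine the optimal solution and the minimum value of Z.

s = 226/15, t = 0, minimum Z = -113

Feasible corners and Z = -7.5s + 8.4t:
  (0, 0) → Z = 0
  (226/15, 0) → Z = -113
  (0, 113/49) → Z = 678/35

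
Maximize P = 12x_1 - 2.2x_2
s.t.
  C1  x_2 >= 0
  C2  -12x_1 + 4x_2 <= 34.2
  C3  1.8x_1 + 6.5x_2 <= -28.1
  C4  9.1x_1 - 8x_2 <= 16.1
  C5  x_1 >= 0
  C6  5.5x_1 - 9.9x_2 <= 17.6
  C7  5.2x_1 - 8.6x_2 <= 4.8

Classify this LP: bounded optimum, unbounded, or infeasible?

infeasible

The boundaries x_2 = 0 and x_1 = 0 meet at (0, 0), but that point violates 1.8x_1 + 6.5x_2 ≤ -28.1. Every candidate vertex is excluded by some other constraint, so the feasible region is empty.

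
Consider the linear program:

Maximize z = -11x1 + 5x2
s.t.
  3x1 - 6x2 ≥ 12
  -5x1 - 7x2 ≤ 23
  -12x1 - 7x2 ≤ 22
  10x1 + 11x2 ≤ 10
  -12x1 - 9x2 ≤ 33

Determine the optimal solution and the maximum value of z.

Feasible corners and z = -11x1 + 5x2:
  (-16/31, -70/31) → z = -174/31
  (64/31, -30/31) → z = -854/31
  (1/7, -166/49) → z = -907/49
  (323/15, -56/3) → z = -1651/5

x1 = -16/31, x2 = -70/31, maximum z = -174/31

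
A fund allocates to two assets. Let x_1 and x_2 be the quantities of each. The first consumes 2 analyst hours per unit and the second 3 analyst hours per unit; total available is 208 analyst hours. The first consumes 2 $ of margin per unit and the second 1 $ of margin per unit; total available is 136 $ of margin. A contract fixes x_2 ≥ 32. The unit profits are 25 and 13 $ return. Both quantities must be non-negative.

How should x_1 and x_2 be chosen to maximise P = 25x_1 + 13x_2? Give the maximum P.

Vertices and P = 25x_1 + 13x_2:
  (0, 208/3) → P = 2704/3
  (0, 32) → P = 416
  (50, 36) → P = 1718
  (52, 32) → P = 1716

x_1 = 50, x_2 = 36, maximum P = 1718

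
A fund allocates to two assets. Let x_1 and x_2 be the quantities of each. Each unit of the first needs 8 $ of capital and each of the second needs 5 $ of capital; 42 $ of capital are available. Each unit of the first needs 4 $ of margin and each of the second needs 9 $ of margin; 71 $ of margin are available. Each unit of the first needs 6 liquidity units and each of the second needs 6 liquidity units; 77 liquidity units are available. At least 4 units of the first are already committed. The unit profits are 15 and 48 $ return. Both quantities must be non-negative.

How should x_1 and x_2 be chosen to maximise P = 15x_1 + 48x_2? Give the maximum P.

Corner points and P = 15x_1 + 48x_2:
  (21/4, 0) → P = 315/4
  (4, 0) → P = 60
  (4, 2) → P = 156

At the optimal vertex, 8x_1 + 5x_2 = 42 and x_1 = 4.
Solving simultaneously gives x_1 = 4, x_2 = 2.

x_1 = 4, x_2 = 2, maximum P = 156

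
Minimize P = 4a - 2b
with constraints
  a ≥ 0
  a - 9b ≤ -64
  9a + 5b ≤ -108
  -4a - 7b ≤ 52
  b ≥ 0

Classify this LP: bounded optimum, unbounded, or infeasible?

The boundaries a = 0 and a - 9b = -64 meet at (0, 64/9), but that point violates 9a + 5b ≤ -108. Every candidate vertex is excluded by some other constraint, so the feasible region is empty.

infeasible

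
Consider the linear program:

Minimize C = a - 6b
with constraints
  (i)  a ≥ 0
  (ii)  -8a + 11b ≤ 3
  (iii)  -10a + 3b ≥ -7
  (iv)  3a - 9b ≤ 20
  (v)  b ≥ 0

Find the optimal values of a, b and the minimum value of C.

Feasible corners and C = a - 6b:
  (0, 3/11) → C = -18/11
  (0, 0) → C = 0
  (1, 1) → C = -5
  (7/10, 0) → C = 7/10

a = 1, b = 1, minimum C = -5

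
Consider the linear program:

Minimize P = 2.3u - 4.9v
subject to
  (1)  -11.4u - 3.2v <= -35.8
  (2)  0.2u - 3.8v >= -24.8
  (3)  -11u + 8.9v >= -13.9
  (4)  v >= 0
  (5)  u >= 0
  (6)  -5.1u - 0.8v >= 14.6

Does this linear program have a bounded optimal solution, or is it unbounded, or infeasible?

infeasible

The boundaries -11.4u - 3.2v = -35.8 and 0.2u - 3.8v = -24.8 meet at (1417/1099, 7247/1099), but that point violates -5.1u - 0.8v ≥ 14.6. Every candidate vertex is excluded by some other constraint, so the feasible region is empty.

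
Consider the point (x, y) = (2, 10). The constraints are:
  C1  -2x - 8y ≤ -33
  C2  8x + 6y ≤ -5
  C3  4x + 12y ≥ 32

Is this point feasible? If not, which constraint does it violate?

not feasible — violates C2

Constraint C2: 8x + 6y = 76, which is not ≤ -5. All other constraints are satisfied.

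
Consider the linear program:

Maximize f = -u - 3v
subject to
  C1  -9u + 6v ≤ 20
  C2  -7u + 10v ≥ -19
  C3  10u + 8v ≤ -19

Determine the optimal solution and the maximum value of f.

u = -157/24, v = -311/48, maximum f = 1247/48

Corner points and f = -u - 3v:
  (-157/24, -311/48) → f = 1247/48
  (-137/66, 29/132) → f = 17/12
  (-19/78, -323/156) → f = 1007/156

The optimum lies where -9u + 6v = 20 and -7u + 10v = -19.
Solving simultaneously gives u = -157/24, v = -311/48.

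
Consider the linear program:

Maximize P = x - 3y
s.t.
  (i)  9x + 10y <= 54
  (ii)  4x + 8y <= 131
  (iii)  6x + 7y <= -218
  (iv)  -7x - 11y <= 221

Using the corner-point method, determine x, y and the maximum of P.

x = -851/17, y = 200/17, maximum P = -1451/17

Vertices and P = x - 3y:
  (-2661/20, 829/10) → P = -1527/4
  (-3209/12, 1801/12) → P = -2153/3
  (-851/17, 200/17) → P = -1451/17

The optimum lies where 6x + 7y = -218 and -7x - 11y = 221.
Solving simultaneously gives x = -851/17, y = 200/17.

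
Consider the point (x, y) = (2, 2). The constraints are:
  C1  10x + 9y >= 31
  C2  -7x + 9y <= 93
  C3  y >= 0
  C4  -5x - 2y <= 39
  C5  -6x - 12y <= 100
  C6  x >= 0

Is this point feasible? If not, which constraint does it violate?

C1: 38 ≥ 31 ✓
C2: 4 ≤ 93 ✓
C3: 2 ≥ 0 ✓
C4: -14 ≤ 39 ✓
C5: -36 ≤ 100 ✓
C6: 2 ≥ 0 ✓

feasible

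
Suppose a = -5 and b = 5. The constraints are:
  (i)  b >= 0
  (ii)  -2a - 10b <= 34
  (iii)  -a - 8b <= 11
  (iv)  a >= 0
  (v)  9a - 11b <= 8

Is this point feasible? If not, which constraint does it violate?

Constraint (iv): a = -5, which is not ≥ 0. All other constraints are satisfied.

not feasible — violates (iv)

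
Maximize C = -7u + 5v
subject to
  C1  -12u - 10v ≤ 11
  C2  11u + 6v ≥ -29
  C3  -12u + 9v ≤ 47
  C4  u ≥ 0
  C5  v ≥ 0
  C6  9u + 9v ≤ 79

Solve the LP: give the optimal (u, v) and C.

u = 0, v = 47/9, maximum C = 235/9

Corner points and C = -7u + 5v:
  (0, 47/9) → C = 235/9
  (32/21, 457/63) → C = 1613/63
  (0, 0) → C = 0
  (79/9, 0) → C = -553/9

At the optimal vertex, -12u + 9v = 47 and u = 0.
Solving simultaneously gives u = 0, v = 47/9.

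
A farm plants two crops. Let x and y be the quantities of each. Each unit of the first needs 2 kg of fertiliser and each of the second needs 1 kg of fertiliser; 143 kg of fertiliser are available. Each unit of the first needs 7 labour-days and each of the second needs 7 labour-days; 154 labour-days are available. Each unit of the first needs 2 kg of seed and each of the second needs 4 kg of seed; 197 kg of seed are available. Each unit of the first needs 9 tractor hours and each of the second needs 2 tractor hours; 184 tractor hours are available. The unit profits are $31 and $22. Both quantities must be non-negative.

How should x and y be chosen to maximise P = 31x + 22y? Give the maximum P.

x = 20, y = 2, maximum P = 664

Vertices and P = 31x + 22y:
  (0, 0) → P = 0
  (0, 22) → P = 484
  (184/9, 0) → P = 5704/9
  (20, 2) → P = 664

The binding constraints are 7x + 7y = 154 and 9x + 2y = 184.
Solving simultaneously gives x = 20, y = 2.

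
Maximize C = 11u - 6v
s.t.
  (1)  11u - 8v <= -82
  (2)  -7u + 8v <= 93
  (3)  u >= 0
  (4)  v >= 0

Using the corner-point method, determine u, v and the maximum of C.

Feasible corners and C = 11u - 6v:
  (11/4, 449/32) → C = -863/16
  (0, 41/4) → C = -123/2
  (0, 93/8) → C = -279/4

u = 11/4, v = 449/32, maximum C = -863/16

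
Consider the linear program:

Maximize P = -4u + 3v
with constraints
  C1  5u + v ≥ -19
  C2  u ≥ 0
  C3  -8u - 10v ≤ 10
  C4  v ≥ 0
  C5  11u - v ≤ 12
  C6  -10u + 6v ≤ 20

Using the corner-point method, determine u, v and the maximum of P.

u = 23/14, v = 85/14, maximum P = 163/14

Feasible corners and P = -4u + 3v:
  (0, 0) → P = 0
  (0, 10/3) → P = 10
  (12/11, 0) → P = -48/11
  (23/14, 85/14) → P = 163/14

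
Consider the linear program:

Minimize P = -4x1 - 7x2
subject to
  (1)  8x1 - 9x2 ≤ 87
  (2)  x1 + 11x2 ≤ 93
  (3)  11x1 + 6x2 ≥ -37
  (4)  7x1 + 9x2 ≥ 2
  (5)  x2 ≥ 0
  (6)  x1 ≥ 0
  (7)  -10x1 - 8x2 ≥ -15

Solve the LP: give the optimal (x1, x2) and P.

x1 = 0, x2 = 15/8, minimum P = -105/8

Vertices and P = -4x1 - 7x2:
  (2/7, 0) → P = -8/7
  (0, 2/9) → P = -14/9
  (3/2, 0) → P = -6
  (0, 15/8) → P = -105/8

The binding constraints are x1 = 0 and -10x1 - 8x2 = -15.
Solving simultaneously gives x1 = 0, x2 = 15/8.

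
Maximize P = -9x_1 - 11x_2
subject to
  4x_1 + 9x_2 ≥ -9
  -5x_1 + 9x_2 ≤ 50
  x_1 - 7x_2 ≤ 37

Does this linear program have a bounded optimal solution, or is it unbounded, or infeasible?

Extreme points and P = -9x_1 - 11x_2:
  (-59/9, 155/81) → P = 3074/81
  (270/37, -157/37) → P = -19
The feasible region has finitely many vertices and no improving ray; the maximum is 3074/81 at (-59/9, 155/81).

bounded optimum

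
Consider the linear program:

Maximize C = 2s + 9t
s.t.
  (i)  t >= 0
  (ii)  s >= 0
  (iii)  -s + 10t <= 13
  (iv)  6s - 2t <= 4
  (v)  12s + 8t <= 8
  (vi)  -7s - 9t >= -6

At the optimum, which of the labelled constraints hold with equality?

Corner points and C = 2s + 9t:
  (0, 0) → C = 0
  (2/3, 0) → C = 4/3
  (0, 2/3) → C = 6
  (6/13, 4/13) → C = 48/13

The maximum is at (0, 2/3). Substituting into each constraint, equality holds for (ii) and (vi); the remaining constraints have slack.

(ii) and (vi)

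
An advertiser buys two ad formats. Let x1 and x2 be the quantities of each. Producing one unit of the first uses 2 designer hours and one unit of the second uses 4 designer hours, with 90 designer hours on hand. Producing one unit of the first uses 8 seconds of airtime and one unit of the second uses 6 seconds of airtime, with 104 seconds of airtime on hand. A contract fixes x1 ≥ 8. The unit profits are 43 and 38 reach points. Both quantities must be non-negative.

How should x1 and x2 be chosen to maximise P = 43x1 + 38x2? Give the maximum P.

x1 = 8, x2 = 20/3, maximum P = 1792/3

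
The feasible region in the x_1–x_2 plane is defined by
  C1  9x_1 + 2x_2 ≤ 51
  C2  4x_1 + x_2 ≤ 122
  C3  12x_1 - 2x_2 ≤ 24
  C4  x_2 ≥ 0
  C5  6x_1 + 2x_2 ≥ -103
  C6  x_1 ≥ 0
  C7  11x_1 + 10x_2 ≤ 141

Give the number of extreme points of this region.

Of the 21 pairwise boundary intersections, those satisfying every inequality are:
  (25/7, 66/7)
  (57/17, 177/17)
  (2, 0)
  (0, 0)
  (0, 141/10)

5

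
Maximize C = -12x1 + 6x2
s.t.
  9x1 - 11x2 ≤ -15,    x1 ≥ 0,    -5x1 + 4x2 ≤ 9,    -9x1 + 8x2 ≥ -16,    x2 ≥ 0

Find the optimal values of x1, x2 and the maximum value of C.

x1 = 0, x2 = 9/4, maximum C = 27/2

Corner points and C = -12x1 + 6x2:
  (0, 15/11) → C = 90/11
  (296/27, 31/3) → C = -626/9
  (0, 9/4) → C = 27/2
The feasible region is unbounded (it extends along (4, 5), (8, 9)), but C strictly decreases along every unbounded feasible direction, so there is no improving ray and the maximum is attained at a vertex.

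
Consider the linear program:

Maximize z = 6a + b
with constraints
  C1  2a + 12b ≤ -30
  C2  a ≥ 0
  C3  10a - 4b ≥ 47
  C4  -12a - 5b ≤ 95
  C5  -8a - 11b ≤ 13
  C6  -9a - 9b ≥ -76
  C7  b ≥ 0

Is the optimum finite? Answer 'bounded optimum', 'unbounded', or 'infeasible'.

The boundaries 2a + 12b = -30 and 10a - 4b = 47 meet at (111/32, -197/64), but that point violates b ≥ 0. Every candidate vertex is excluded by some other constraint, so the feasible region is empty.

infeasible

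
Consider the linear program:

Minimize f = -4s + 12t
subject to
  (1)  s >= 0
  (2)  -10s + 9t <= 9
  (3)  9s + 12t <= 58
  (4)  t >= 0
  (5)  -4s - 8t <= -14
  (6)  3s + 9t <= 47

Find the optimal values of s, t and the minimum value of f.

Corner points and f = -4s + 12t:
  (138/67, 661/201) → f = 2092/67
  (27/58, 44/29) → f = 474/29
  (58/9, 0) → f = -232/9
  (7/2, 0) → f = -14

The binding constraints are 9s + 12t = 58 and t = 0.
Solving simultaneously gives s = 58/9, t = 0.

s = 58/9, t = 0, minimum f = -232/9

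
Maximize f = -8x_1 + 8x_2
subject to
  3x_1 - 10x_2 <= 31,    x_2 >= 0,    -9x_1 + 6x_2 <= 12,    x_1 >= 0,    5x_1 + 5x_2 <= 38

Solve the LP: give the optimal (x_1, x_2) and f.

x_1 = 56/25, x_2 = 134/25, maximum f = 624/25

The optimum lies where -9x_1 + 6x_2 = 12 and 5x_1 + 5x_2 = 38.
Solving simultaneously gives x_1 = 56/25, x_2 = 134/25.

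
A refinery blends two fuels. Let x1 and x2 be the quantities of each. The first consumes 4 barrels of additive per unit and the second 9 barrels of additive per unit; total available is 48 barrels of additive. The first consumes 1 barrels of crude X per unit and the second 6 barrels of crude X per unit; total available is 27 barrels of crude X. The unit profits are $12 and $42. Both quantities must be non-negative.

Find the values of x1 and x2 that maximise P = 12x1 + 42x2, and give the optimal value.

Extreme points and P = 12x1 + 42x2:
  (0, 0) → P = 0
  (0, 9/2) → P = 189
  (12, 0) → P = 144
  (3, 4) → P = 204

At the optimal vertex, 4x1 + 9x2 = 48 and x1 + 6x2 = 27.
Solving simultaneously gives x1 = 3, x2 = 4.

x1 = 3, x2 = 4, maximum P = 204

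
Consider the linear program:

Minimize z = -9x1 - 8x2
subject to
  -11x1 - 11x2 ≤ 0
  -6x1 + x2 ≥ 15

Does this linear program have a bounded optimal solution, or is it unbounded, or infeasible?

unbounded

From the feasible point (-15/7, 15/7), moving in the direction (1, 6) keeps every constraint satisfied while z decreases without bound.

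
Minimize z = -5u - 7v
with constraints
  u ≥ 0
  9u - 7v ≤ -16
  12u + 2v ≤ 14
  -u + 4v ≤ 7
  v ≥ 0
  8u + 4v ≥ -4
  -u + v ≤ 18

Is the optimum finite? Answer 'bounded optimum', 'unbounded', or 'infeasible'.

The boundaries u = 0 and 9u - 7v = -16 meet at (0, 16/7), but that point violates -u + 4v ≤ 7. Every candidate vertex is excluded by some other constraint, so the feasible region is empty.

infeasible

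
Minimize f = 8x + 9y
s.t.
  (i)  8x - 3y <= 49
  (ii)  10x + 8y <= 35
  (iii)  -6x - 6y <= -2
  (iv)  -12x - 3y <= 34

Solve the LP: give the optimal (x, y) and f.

Corner points and f = 8x + 9y:
  (497/94, -105/47) → f = 1043/47
  (50/11, -139/33) → f = -17/11
  (-377/66, 380/33) → f = 1912/33
  (-35/9, 38/9) → f = 62/9

At the optimal vertex, 8x - 3y = 49 and -6x - 6y = -2.
Solving simultaneously gives x = 50/11, y = -139/33.

x = 50/11, y = -139/33, minimum f = -17/11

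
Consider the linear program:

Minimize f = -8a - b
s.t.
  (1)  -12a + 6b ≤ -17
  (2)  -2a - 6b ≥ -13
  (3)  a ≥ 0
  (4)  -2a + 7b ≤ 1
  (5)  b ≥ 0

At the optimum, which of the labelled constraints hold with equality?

(2) and (5)

Vertices and f = -8a - b:
  (125/72, 23/36) → f = -523/36
  (17/12, 0) → f = -34/3
  (85/26, 14/13) → f = -354/13
  (13/2, 0) → f = -52

The minimum is at (13/2, 0). Substituting into each constraint, equality holds for (2) and (5); the remaining constraints have slack.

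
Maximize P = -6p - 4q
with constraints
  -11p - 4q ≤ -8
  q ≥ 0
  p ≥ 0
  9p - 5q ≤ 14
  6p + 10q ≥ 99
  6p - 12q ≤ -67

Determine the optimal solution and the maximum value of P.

Feasible corners and P = -6p - 4q:
  (0, 99/10) → P = -198/5
  (503/78, 229/26) → P = -961/13
  (259/66, 83/11) → P = -591/11
The feasible region is unbounded (it extends along (0, 1), (5, 9)), but P strictly decreases along every unbounded feasible direction, so there is no improving ray and the maximum is attained at a vertex.

The optimum lies where p = 0 and 6p + 10q = 99.
Solving simultaneously gives p = 0, q = 99/10.

p = 0, q = 99/10, maximum P = -198/5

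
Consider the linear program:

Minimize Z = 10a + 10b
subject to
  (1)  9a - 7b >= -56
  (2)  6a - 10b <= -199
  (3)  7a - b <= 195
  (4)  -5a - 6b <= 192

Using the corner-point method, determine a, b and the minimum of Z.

At the optimal vertex, 9a - 7b = -56 and 6a - 10b = -199.
Solving simultaneously gives a = 833/48, b = 485/16.

a = 833/48, b = 485/16, minimum Z = 1430/3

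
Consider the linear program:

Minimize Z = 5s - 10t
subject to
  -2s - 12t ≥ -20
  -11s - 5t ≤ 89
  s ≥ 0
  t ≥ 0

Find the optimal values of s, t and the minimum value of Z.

Vertices and Z = 5s - 10t:
  (0, 5/3) → Z = -50/3
  (10, 0) → Z = 50
  (0, 0) → Z = 0

The optimum lies where -2s - 12t = -20 and s = 0.
Solving simultaneously gives s = 0, t = 5/3.

s = 0, t = 5/3, minimum Z = -50/3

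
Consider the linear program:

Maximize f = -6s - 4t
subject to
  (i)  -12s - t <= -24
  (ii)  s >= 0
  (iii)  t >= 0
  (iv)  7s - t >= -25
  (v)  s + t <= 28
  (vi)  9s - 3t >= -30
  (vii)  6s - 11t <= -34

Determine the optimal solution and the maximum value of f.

s = 5/3, t = 4, maximum f = -26

Extreme points and f = -6s - 4t:
  (14/15, 64/5) → f = -284/5
  (5/3, 4) → f = -26
  (9/2, 47/2) → f = -121
  (274/17, 202/17) → f = -2452/17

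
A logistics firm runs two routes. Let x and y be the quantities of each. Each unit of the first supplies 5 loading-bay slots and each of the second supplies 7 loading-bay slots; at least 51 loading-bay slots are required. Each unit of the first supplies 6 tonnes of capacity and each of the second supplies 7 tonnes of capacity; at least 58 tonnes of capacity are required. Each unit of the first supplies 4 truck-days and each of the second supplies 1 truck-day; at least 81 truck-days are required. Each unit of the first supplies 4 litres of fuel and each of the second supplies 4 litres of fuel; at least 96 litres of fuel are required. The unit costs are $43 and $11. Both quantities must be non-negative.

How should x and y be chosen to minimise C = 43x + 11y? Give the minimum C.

Corner points and C = 43x + 11y:
  (0, 81) → C = 891
  (24, 0) → C = 1032
  (19, 5) → C = 872
The feasible region is unbounded (it extends along (0, 1), (1, 0)), but C strictly increases along every unbounded feasible direction, so there is no improving ray and the minimum is attained at a vertex.

The binding constraints are 4x + y = 81 and 4x + 4y = 96.
Solving simultaneously gives x = 19, y = 5.

x = 19, y = 5, minimum C = 872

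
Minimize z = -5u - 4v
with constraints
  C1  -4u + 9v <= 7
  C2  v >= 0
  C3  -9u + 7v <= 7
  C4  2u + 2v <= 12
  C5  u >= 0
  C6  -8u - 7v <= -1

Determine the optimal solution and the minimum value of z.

Corner points and z = -5u - 4v:
  (47/13, 31/13) → z = -359/13
  (0, 7/9) → z = -28/9
  (6, 0) → z = -30
  (1/8, 0) → z = -5/8
  (0, 1/7) → z = -4/7

The optimum lies where v = 0 and 2u + 2v = 12.
Solving simultaneously gives u = 6, v = 0.

u = 6, v = 0, minimum z = -30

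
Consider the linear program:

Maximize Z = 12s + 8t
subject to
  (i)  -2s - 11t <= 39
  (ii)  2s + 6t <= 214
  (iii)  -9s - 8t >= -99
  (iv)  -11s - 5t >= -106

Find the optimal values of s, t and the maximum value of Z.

s = 353/43, t = 135/43, maximum Z = 5316/43

The feasible region is unbounded (it extends along (-11, 2), (-3, 1)), but Z strictly decreases along every unbounded feasible direction, so there is no improving ray and the maximum is attained at a vertex.

The binding constraints are -9s - 8t = -99 and -11s - 5t = -106.
Solving simultaneously gives s = 353/43, t = 135/43.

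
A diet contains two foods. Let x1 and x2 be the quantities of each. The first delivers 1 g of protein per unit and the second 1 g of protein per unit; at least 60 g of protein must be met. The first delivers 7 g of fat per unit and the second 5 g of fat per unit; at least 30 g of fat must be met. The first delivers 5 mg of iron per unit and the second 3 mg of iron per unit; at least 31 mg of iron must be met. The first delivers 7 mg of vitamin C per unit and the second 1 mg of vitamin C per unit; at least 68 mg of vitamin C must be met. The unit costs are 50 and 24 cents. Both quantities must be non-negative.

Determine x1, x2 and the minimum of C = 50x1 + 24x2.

x1 = 4/3, x2 = 176/3, minimum C = 4424/3

Extreme points and C = 50x1 + 24x2:
  (0, 68) → C = 1632
  (60, 0) → C = 3000
  (4/3, 176/3) → C = 4424/3
The feasible region is unbounded (it extends along (0, 1), (1, 0)), but C strictly increases along every unbounded feasible direction, so there is no improving ray and the minimum is attained at a vertex.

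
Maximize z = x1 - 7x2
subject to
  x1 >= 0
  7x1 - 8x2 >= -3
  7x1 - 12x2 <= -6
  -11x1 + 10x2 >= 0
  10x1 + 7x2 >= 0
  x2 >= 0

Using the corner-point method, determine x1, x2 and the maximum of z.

Extreme points and z = x1 - 7x2:
  (3/7, 3/4) → z = -135/28
  (5/3, 11/6) → z = -67/6
  (30/31, 33/31) → z = -201/31

The optimum lies where 7x1 - 8x2 = -3 and 7x1 - 12x2 = -6.
Solving simultaneously gives x1 = 3/7, x2 = 3/4.

x1 = 3/7, x2 = 3/4, maximum z = -135/28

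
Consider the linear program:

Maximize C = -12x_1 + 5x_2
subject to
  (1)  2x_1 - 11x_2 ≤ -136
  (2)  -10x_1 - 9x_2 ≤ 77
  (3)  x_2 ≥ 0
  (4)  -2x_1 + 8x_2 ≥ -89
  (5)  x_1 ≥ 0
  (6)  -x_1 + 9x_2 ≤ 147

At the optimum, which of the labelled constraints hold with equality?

Feasible corners and C = -12x_1 + 5x_2:
  (0, 136/11) → C = 680/11
  (393/7, 158/7) → C = -3926/7
  (0, 49/3) → C = 245/3

The maximum is at (0, 49/3). Substituting into each constraint, equality holds for (5) and (6); the remaining constraints have slack.

(5) and (6)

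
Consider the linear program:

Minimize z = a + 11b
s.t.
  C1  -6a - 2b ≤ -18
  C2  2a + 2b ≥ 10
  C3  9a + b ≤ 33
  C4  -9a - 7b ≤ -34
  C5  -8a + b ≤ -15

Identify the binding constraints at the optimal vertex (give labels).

C2 and C3

Feasible corners and z = a + 11b:
  (7/2, 3/2) → z = 20
  (20/9, 25/9) → z = 295/9
  (48/17, 129/17) → z = 1467/17

The minimum is at (7/2, 3/2). Substituting into each constraint, equality holds for C2 and C3; the remaining constraints have slack.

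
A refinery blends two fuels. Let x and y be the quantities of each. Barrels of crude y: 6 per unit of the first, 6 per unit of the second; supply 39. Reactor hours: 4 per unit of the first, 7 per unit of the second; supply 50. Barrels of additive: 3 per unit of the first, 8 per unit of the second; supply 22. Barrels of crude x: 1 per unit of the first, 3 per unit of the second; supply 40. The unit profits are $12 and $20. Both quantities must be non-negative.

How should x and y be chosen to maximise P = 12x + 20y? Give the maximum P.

x = 6, y = 1/2, maximum P = 82

Vertices and P = 12x + 20y:
  (0, 0) → P = 0
  (0, 11/4) → P = 55
  (13/2, 0) → P = 78
  (6, 1/2) → P = 82

The binding constraints are 6x + 6y = 39 and 3x + 8y = 22.
Solving simultaneously gives x = 6, y = 1/2.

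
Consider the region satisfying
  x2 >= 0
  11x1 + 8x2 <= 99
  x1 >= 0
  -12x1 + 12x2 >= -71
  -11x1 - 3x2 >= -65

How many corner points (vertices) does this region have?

The feasible vertices (each the meet of two boundaries and inside every other half-plane) are:
  (0, 0)
  (65/11, 0)
  (0, 99/8)
  (223/55, 34/5)

4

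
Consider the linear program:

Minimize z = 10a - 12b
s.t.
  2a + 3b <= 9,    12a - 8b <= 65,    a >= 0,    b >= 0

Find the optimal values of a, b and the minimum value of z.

Corner points and z = 10a - 12b:
  (0, 3) → z = -36
  (9/2, 0) → z = 45
  (0, 0) → z = 0

a = 0, b = 3, minimum z = -36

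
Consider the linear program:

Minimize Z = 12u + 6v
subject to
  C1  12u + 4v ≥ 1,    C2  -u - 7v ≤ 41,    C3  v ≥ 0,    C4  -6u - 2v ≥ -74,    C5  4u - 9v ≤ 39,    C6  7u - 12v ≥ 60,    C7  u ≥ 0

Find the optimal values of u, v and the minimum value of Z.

u = 60/7, v = 0, minimum Z = 720/7

Vertices and Z = 12u + 6v:
  (39/4, 0) → Z = 117
  (60/7, 0) → Z = 720/7
  (12, 1) → Z = 150
  (504/43, 79/43) → Z = 6522/43

The optimum lies where v = 0 and 7u - 12v = 60.
Solving simultaneously gives u = 60/7, v = 0.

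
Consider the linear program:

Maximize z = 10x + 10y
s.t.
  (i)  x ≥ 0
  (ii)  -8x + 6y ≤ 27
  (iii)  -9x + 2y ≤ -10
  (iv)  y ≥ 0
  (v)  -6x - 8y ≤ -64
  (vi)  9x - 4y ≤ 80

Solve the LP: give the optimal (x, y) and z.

Extreme points and z = 10x + 10y:
  (3, 17/2) → z = 115
  (294/11, 883/22) → z = 7355/11
  (52/21, 43/7) → z = 1810/21
  (28/3, 1) → z = 310/3

x = 294/11, y = 883/22, maximum z = 7355/11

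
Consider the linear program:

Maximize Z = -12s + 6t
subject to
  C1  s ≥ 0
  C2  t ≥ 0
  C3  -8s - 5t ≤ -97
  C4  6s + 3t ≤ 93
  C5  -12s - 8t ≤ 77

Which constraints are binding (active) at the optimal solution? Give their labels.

C1 and C4

Extreme points and Z = -12s + 6t:
  (0, 97/5) → Z = 582/5
  (0, 31) → Z = 186
  (97/8, 0) → Z = -291/2
  (31/2, 0) → Z = -186

The maximum is at (0, 31). Substituting into each constraint, equality holds for C1 and C4; the remaining constraints have slack.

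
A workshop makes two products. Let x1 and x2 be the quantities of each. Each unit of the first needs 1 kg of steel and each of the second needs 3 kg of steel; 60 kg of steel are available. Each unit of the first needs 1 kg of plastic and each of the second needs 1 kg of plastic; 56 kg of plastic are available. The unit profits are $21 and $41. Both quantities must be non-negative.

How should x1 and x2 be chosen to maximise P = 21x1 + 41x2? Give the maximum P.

Feasible corners and P = 21x1 + 41x2:
  (0, 0) → P = 0
  (0, 20) → P = 820
  (56, 0) → P = 1176
  (54, 2) → P = 1216

The optimum lies where x1 + 3x2 = 60 and x1 + x2 = 56.
Solving simultaneously gives x1 = 54, x2 = 2.

x1 = 54, x2 = 2, maximum P = 1216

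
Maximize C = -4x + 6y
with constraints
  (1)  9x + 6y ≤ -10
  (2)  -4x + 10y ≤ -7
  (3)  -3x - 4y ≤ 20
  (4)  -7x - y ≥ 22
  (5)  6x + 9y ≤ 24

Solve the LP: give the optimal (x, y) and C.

x = -86/23, y = -101/46, maximum C = 41/23

Feasible corners and C = -4x + 6y:
  (-86/23, -101/46) → C = 41/23
  (-213/74, -137/74) → C = 15/37
  (-68/25, -74/25) → C = -172/25

The binding constraints are -4x + 10y = -7 and -3x - 4y = 20.
Solving simultaneously gives x = -86/23, y = -101/46.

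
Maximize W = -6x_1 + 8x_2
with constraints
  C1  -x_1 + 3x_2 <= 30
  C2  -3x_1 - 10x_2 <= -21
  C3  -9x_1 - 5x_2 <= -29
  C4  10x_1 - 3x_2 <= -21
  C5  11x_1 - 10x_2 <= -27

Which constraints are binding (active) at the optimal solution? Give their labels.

C1 and C3

Corner points and W = -6x_1 + 8x_2:
  (-63/32, 299/32) → W = 1385/16
  (1, 31/3) → W = 230/3
  (-18/77, 479/77) → W = 3940/77

The maximum is at (-63/32, 299/32). Substituting into each constraint, equality holds for C1 and C3; the remaining constraints have slack.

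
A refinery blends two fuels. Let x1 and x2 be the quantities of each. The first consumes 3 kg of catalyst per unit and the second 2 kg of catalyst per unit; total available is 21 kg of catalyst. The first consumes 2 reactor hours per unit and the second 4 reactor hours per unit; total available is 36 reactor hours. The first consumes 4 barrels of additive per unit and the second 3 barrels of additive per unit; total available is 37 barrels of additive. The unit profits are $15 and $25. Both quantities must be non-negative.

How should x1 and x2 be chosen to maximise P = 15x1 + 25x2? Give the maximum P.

x1 = 3/2, x2 = 33/4, maximum P = 915/4

Corner points and P = 15x1 + 25x2:
  (0, 0) → P = 0
  (0, 9) → P = 225
  (7, 0) → P = 105
  (3/2, 33/4) → P = 915/4

At the optimal vertex, 3x1 + 2x2 = 21 and 2x1 + 4x2 = 36.
Solving simultaneously gives x1 = 3/2, x2 = 33/4.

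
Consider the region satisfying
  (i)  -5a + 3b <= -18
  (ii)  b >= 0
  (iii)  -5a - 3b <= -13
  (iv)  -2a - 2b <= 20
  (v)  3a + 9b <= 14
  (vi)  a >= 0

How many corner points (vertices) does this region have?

3

Pairwise boundary intersections that survive every other constraint:
  (18/5, 0)
  (34/9, 8/27)
  (14/3, 0)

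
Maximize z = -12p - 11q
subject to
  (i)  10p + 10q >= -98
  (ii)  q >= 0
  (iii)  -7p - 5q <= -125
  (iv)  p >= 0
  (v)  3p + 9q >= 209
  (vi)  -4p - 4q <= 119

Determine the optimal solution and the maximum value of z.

The feasible region is unbounded (it extends along (0, 1), (1, 0)), but z strictly decreases along every unbounded feasible direction, so there is no improving ray and the maximum is attained at a vertex.

The binding constraints are -7p - 5q = -125 and 3p + 9q = 209.
Solving simultaneously gives p = 5/3, q = 68/3.

p = 5/3, q = 68/3, maximum z = -808/3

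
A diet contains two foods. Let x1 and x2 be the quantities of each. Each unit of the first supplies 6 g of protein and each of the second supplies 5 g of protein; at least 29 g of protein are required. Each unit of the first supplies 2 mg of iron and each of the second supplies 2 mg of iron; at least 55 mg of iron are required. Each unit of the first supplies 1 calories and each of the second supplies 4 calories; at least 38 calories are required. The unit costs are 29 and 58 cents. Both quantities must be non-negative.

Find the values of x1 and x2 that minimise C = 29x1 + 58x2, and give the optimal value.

The feasible region is unbounded (it extends along (0, 1), (1, 0)), but C strictly increases along every unbounded feasible direction, so there is no improving ray and the minimum is attained at a vertex.

At the optimal vertex, 2x1 + 2x2 = 55 and x1 + 4x2 = 38.
Solving simultaneously gives x1 = 24, x2 = 7/2.

x1 = 24, x2 = 7/2, minimum C = 899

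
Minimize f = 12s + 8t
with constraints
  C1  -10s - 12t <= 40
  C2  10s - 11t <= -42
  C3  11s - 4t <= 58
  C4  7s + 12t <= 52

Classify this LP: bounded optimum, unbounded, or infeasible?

Extreme points and f = 12s + 8t:
  (-472/115, 2/23) → f = -5584/115
  (-92/3, 200/9) → f = -1712/9
  (68/197, 814/197) → f = 7328/197
The feasible region has finitely many vertices and no improving ray; the minimum is -1712/9 at (-92/3, 200/9).

bounded optimum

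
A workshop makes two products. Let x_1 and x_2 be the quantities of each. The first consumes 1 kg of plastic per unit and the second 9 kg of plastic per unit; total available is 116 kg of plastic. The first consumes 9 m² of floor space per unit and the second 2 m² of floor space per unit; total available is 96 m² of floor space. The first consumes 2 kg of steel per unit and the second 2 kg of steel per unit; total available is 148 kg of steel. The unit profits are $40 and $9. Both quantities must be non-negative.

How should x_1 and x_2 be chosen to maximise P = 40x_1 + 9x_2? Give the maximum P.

Vertices and P = 40x_1 + 9x_2:
  (0, 0) → P = 0
  (0, 116/9) → P = 116
  (32/3, 0) → P = 1280/3
  (8, 12) → P = 428

x_1 = 8, x_2 = 12, maximum P = 428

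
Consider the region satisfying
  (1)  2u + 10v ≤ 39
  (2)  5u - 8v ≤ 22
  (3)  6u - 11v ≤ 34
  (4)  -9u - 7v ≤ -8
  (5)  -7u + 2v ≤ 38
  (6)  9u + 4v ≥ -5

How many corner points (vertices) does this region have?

4

The feasible vertices (each the meet of two boundaries and inside every other half-plane) are:
  (266/33, 151/66)
  (-103/41, 361/82)
  (218/107, -158/107)
  (-67/27, 13/3)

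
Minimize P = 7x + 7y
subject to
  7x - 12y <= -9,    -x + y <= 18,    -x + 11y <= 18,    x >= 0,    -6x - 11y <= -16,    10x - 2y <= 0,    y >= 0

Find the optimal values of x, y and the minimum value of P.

Feasible corners and P = 7x + 7y:
  (0, 18/11) → P = 126/11
  (1/3, 5/3) → P = 14
  (0, 16/11) → P = 112/11
  (16/61, 80/61) → P = 672/61

x = 0, y = 16/11, minimum P = 112/11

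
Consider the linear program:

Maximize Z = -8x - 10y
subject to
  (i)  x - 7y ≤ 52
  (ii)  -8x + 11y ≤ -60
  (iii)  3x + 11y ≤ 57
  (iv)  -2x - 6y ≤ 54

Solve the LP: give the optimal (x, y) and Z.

x = -117/35, y = -276/35, maximum Z = 528/5

Extreme points and Z = -8x - 10y:
  (971/32, -99/32) → Z = -3389/16
  (-33/10, -79/10) → Z = 527/5
  (117/11, 276/121) → Z = -13056/121
  (-117/35, -276/35) → Z = 528/5

The binding constraints are -8x + 11y = -60 and -2x - 6y = 54.
Solving simultaneously gives x = -117/35, y = -276/35.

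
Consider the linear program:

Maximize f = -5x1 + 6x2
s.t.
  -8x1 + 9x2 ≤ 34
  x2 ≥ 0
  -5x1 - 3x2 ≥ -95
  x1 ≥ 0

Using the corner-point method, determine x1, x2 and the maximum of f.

x1 = 251/23, x2 = 310/23, maximum f = 605/23

Feasible corners and f = -5x1 + 6x2:
  (251/23, 310/23) → f = 605/23
  (0, 34/9) → f = 68/3
  (19, 0) → f = -95
  (0, 0) → f = 0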